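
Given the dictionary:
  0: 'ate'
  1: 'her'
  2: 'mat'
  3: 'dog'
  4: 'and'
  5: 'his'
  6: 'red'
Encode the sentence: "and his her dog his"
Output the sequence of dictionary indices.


Look up each word in the dictionary:
  'and' -> 4
  'his' -> 5
  'her' -> 1
  'dog' -> 3
  'his' -> 5

Encoded: [4, 5, 1, 3, 5]


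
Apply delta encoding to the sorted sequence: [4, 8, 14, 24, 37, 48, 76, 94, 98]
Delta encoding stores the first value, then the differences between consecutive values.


First value: 4
Deltas:
  8 - 4 = 4
  14 - 8 = 6
  24 - 14 = 10
  37 - 24 = 13
  48 - 37 = 11
  76 - 48 = 28
  94 - 76 = 18
  98 - 94 = 4


Delta encoded: [4, 4, 6, 10, 13, 11, 28, 18, 4]


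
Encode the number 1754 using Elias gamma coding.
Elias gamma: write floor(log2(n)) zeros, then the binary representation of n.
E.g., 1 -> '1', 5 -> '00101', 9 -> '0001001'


num_bits = floor(log2(1754)) + 1 = 11
leading_zeros = num_bits - 1 = 10
binary(1754) = 11011011010

Elias gamma(1754) = '0000000000' + '11011011010' = 000000000011011011010 (21 bits)


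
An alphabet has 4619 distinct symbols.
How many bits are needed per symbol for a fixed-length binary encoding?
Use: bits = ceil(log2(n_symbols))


log2(4619) = 12.1734
Bracket: 2^12 = 4096 < 4619 <= 2^13 = 8192
So ceil(log2(4619)) = 13

bits = ceil(log2(4619)) = ceil(12.1734) = 13 bits


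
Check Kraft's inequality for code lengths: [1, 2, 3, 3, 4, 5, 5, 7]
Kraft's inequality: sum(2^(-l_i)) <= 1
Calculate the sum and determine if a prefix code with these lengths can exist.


Sum = 2^(-1) + 2^(-2) + 2^(-3) + 2^(-3) + 2^(-4) + 2^(-5) + 2^(-5) + 2^(-7)
    = 0.5 + 0.25 + 0.125 + 0.125 + 0.0625 + 0.03125 + 0.03125 + 0.0078125
    = 145/128 = 1.1328125
Since 1.1328125 > 1, Kraft's inequality is NOT satisfied.
A prefix code with these lengths CANNOT exist.

Kraft sum = 1.1328125. Not satisfied.


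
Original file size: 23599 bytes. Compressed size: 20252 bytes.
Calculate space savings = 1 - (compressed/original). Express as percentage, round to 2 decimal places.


ratio = compressed/original = 20252/23599 = 0.858172
savings = 1 - ratio = 1 - 0.858172 = 0.141828
as a percentage: 0.141828 * 100 = 14.18%

Space savings = 1 - 20252/23599 = 14.18%


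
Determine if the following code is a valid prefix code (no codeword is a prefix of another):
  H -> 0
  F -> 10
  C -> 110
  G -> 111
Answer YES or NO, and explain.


Checking each pair (does one codeword prefix another?):
  H='0' vs F='10': no prefix
  H='0' vs C='110': no prefix
  H='0' vs G='111': no prefix
  F='10' vs H='0': no prefix
  F='10' vs C='110': no prefix
  F='10' vs G='111': no prefix
  C='110' vs H='0': no prefix
  C='110' vs F='10': no prefix
  C='110' vs G='111': no prefix
  G='111' vs H='0': no prefix
  G='111' vs F='10': no prefix
  G='111' vs C='110': no prefix
No violation found over all pairs.

YES -- this is a valid prefix code. No codeword is a prefix of any other codeword.


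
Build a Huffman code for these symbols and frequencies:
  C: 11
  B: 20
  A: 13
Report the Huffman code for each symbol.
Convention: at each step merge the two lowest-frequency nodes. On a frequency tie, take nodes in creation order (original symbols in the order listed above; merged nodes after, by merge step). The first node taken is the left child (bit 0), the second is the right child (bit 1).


Huffman tree construction:
Step 1: Merge C(11) + A(13) = 24
Step 2: Merge B(20) + (C+A)(24) = 44
Read each symbol's code off the tree from the root (left child = 0, right child = 1).

Codes:
  C: 10 (length 2)
  B: 0 (length 1)
  A: 11 (length 2)
Average code length: 68/44 = 1.5455 bits/symbol


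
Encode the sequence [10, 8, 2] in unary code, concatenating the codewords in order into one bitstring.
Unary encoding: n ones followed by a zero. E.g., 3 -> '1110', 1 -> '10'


Encode each number as n ones followed by a terminating 0:
  10 -> 11111111110 (11 bits)
  8 -> 111111110 (9 bits)
  2 -> 110 (3 bits)
Total length = 11 + 9 + 3 = 23 bits.

Unary([10, 8, 2]) = 11111111110111111110110 (23 bits)


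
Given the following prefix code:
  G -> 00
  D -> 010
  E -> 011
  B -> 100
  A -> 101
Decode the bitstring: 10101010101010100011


Decoding step by step:
Bits 101 -> A
Bits 010 -> D
Bits 101 -> A
Bits 010 -> D
Bits 101 -> A
Bits 00 -> G
Bits 011 -> E


Decoded message: ADADAGE


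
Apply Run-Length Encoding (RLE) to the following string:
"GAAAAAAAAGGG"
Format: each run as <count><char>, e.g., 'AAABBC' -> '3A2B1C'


Scanning runs left to right:
  i=0: run of 'G' x 1 -> '1G'
  i=1: run of 'A' x 8 -> '8A'
  i=9: run of 'G' x 3 -> '3G'

RLE = 1G8A3G


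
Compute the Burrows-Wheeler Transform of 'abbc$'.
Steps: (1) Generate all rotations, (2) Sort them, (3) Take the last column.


Rotations (sorted):
  0: $abbc -> last char: c
  1: abbc$ -> last char: $
  2: bbc$a -> last char: a
  3: bc$ab -> last char: b
  4: c$abb -> last char: b


BWT = c$abb


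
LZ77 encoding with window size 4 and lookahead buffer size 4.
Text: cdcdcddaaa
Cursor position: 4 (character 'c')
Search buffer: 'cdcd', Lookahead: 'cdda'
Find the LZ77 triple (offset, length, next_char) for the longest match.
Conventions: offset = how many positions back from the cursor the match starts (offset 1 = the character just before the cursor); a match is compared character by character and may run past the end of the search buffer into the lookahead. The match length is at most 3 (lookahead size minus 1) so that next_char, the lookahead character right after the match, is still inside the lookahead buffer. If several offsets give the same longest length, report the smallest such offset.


Try each offset into the search buffer:
  offset=1 (pos 3, char 'd'): match length 0
  offset=2 (pos 2, char 'c'): match length 2
  offset=3 (pos 1, char 'd'): match length 0
  offset=4 (pos 0, char 'c'): match length 2
Longest match has length 2, found at offsets 2, 4; take the smallest, offset 2.
next_char = character at position 4 + 2 = 6 -> 'd'

Best match: offset=2, length=2 (matching 'cd' starting at position 2)
LZ77 triple: (2, 2, 'd')


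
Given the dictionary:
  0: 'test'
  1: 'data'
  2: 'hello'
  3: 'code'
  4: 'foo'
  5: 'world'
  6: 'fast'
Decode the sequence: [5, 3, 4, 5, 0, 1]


Look up each index in the dictionary:
  5 -> 'world'
  3 -> 'code'
  4 -> 'foo'
  5 -> 'world'
  0 -> 'test'
  1 -> 'data'

Decoded: "world code foo world test data"


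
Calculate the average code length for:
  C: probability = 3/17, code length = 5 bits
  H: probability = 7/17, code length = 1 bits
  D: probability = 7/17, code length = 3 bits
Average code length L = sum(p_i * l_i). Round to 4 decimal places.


Weighted contributions p_i * l_i:
  C: (3/17) * 5 = 15/17
  H: (7/17) * 1 = 7/17
  D: (7/17) * 3 = 21/17
Sum = (15 + 7 + 21)/17 = 43/17

L = 43/17 = 2.5294 bits/symbol


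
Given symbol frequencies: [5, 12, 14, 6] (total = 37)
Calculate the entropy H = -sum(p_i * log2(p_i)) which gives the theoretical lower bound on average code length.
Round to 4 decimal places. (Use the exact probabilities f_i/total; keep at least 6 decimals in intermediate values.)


Per-symbol terms -p_i * log2(p_i) with p_i = f_i/37:
  p = 5/37 = 0.135135: log2(p) = -2.887525, -p*log2(p) = 0.390206
  p = 12/37 = 0.324324: log2(p) = -1.624491, -p*log2(p) = 0.526862
  p = 14/37 = 0.378378: log2(p) = -1.402098, -p*log2(p) = 0.530524
  p = 6/37 = 0.162162: log2(p) = -2.624491, -p*log2(p) = 0.425593
H = 0.390206 + 0.526862 + 0.530524 + 0.425593 = 1.873185

H = 1.8732 bits/symbol


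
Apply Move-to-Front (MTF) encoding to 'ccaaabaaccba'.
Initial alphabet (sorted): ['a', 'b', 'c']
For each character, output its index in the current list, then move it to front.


MTF encoding:
'c': index 2 in ['a', 'b', 'c'] -> ['c', 'a', 'b']
'c': index 0 in ['c', 'a', 'b'] -> ['c', 'a', 'b']
'a': index 1 in ['c', 'a', 'b'] -> ['a', 'c', 'b']
'a': index 0 in ['a', 'c', 'b'] -> ['a', 'c', 'b']
'a': index 0 in ['a', 'c', 'b'] -> ['a', 'c', 'b']
'b': index 2 in ['a', 'c', 'b'] -> ['b', 'a', 'c']
'a': index 1 in ['b', 'a', 'c'] -> ['a', 'b', 'c']
'a': index 0 in ['a', 'b', 'c'] -> ['a', 'b', 'c']
'c': index 2 in ['a', 'b', 'c'] -> ['c', 'a', 'b']
'c': index 0 in ['c', 'a', 'b'] -> ['c', 'a', 'b']
'b': index 2 in ['c', 'a', 'b'] -> ['b', 'c', 'a']
'a': index 2 in ['b', 'c', 'a'] -> ['a', 'b', 'c']


Output: [2, 0, 1, 0, 0, 2, 1, 0, 2, 0, 2, 2]


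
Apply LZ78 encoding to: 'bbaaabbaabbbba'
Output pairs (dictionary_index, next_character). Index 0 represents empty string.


LZ78 encoding steps:
Dictionary: {0: ''}
Step 1: w='' (idx 0), next='b' -> output (0, 'b'), add 'b' as idx 1
Step 2: w='b' (idx 1), next='a' -> output (1, 'a'), add 'ba' as idx 2
Step 3: w='' (idx 0), next='a' -> output (0, 'a'), add 'a' as idx 3
Step 4: w='a' (idx 3), next='b' -> output (3, 'b'), add 'ab' as idx 4
Step 5: w='ba' (idx 2), next='a' -> output (2, 'a'), add 'baa' as idx 5
Step 6: w='b' (idx 1), next='b' -> output (1, 'b'), add 'bb' as idx 6
Step 7: w='bb' (idx 6), next='a' -> output (6, 'a'), add 'bba' as idx 7


Encoded: [(0, 'b'), (1, 'a'), (0, 'a'), (3, 'b'), (2, 'a'), (1, 'b'), (6, 'a')]


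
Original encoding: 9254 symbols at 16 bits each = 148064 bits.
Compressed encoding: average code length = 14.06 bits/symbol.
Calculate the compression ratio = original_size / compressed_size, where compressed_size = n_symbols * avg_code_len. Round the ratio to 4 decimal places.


original_size = n_symbols * orig_bits = 9254 * 16 = 148064 bits
compressed_size = n_symbols * avg_code_len = 9254 * 14.06 = 130111.24 bits
ratio = original_size / compressed_size = 148064 / 130111.24 = 1.138

Compression ratio = 1.138


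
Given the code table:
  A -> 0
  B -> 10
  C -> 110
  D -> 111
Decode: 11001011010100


Decoding:
110 -> C
0 -> A
10 -> B
110 -> C
10 -> B
10 -> B
0 -> A


Result: CABCBBA


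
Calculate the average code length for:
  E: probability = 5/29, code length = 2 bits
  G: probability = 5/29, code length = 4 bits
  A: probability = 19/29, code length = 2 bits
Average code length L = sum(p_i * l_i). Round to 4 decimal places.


Weighted contributions p_i * l_i:
  E: (5/29) * 2 = 10/29
  G: (5/29) * 4 = 20/29
  A: (19/29) * 2 = 38/29
Sum = (10 + 20 + 38)/29 = 68/29

L = 68/29 = 2.3448 bits/symbol


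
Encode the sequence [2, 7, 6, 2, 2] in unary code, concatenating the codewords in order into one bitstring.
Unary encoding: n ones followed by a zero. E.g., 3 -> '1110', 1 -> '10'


Encode each number as n ones followed by a terminating 0:
  2 -> 110 (3 bits)
  7 -> 11111110 (8 bits)
  6 -> 1111110 (7 bits)
  2 -> 110 (3 bits)
  2 -> 110 (3 bits)
Total length = 3 + 8 + 7 + 3 + 3 = 24 bits.

Unary([2, 7, 6, 2, 2]) = 110111111101111110110110 (24 bits)


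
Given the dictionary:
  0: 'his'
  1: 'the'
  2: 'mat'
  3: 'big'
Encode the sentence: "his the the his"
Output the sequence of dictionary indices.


Look up each word in the dictionary:
  'his' -> 0
  'the' -> 1
  'the' -> 1
  'his' -> 0

Encoded: [0, 1, 1, 0]


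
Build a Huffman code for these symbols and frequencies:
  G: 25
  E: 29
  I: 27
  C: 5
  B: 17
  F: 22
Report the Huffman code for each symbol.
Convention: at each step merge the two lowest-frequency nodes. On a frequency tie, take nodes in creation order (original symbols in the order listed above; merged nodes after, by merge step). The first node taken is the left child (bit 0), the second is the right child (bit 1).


Huffman tree construction:
Step 1: Merge C(5) + B(17) = 22
Step 2: Merge F(22) + (C+B)(22) = 44
Step 3: Merge G(25) + I(27) = 52
Step 4: Merge E(29) + (F+(C+B))(44) = 73
Step 5: Merge (G+I)(52) + (E+(F+(C+B)))(73) = 125
Read each symbol's code off the tree from the root (left child = 0, right child = 1).

Codes:
  G: 00 (length 2)
  E: 10 (length 2)
  I: 01 (length 2)
  C: 1110 (length 4)
  B: 1111 (length 4)
  F: 110 (length 3)
Average code length: 316/125 = 2.5280 bits/symbol


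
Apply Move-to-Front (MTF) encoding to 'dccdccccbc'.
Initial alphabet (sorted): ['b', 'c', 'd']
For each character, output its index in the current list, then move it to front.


MTF encoding:
'd': index 2 in ['b', 'c', 'd'] -> ['d', 'b', 'c']
'c': index 2 in ['d', 'b', 'c'] -> ['c', 'd', 'b']
'c': index 0 in ['c', 'd', 'b'] -> ['c', 'd', 'b']
'd': index 1 in ['c', 'd', 'b'] -> ['d', 'c', 'b']
'c': index 1 in ['d', 'c', 'b'] -> ['c', 'd', 'b']
'c': index 0 in ['c', 'd', 'b'] -> ['c', 'd', 'b']
'c': index 0 in ['c', 'd', 'b'] -> ['c', 'd', 'b']
'c': index 0 in ['c', 'd', 'b'] -> ['c', 'd', 'b']
'b': index 2 in ['c', 'd', 'b'] -> ['b', 'c', 'd']
'c': index 1 in ['b', 'c', 'd'] -> ['c', 'b', 'd']


Output: [2, 2, 0, 1, 1, 0, 0, 0, 2, 1]


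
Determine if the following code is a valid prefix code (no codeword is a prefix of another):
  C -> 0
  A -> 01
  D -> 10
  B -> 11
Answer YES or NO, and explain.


Checking each pair (does one codeword prefix another?):
  C='0' vs A='01': prefix -- VIOLATION

NO -- this is NOT a valid prefix code. C (0) is a prefix of A (01).


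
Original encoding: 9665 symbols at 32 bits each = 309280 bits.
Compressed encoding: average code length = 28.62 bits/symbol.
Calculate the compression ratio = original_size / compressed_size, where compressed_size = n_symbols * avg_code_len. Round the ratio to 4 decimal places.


original_size = n_symbols * orig_bits = 9665 * 32 = 309280 bits
compressed_size = n_symbols * avg_code_len = 9665 * 28.62 = 276612.3 bits
ratio = original_size / compressed_size = 309280 / 276612.3 = 1.1181

Compression ratio = 1.1181


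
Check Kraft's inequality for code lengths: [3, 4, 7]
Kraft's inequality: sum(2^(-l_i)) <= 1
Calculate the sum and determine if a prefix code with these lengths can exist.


Sum = 2^(-3) + 2^(-4) + 2^(-7)
    = 0.125 + 0.0625 + 0.0078125
    = 25/128 = 0.1953125
Since 0.1953125 <= 1, Kraft's inequality IS satisfied.
A prefix code with these lengths CAN exist.

Kraft sum = 0.1953125. Satisfied.


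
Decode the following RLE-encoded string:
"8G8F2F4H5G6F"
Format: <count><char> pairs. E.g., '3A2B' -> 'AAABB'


Expanding each <count><char> pair:
  8G -> 'GGGGGGGG'
  8F -> 'FFFFFFFF'
  2F -> 'FF'
  4H -> 'HHHH'
  5G -> 'GGGGG'
  6F -> 'FFFFFF'

Decoded = GGGGGGGGFFFFFFFFFFHHHHGGGGGFFFFFF


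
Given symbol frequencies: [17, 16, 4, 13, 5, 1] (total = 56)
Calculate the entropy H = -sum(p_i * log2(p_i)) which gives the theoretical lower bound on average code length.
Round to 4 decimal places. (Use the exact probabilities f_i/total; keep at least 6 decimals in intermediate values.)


Per-symbol terms -p_i * log2(p_i) with p_i = f_i/56:
  p = 17/56 = 0.303571: log2(p) = -1.719892, -p*log2(p) = 0.522110
  p = 16/56 = 0.285714: log2(p) = -1.807355, -p*log2(p) = 0.516387
  p = 4/56 = 0.071429: log2(p) = -3.807355, -p*log2(p) = 0.271954
  p = 13/56 = 0.232143: log2(p) = -2.106915, -p*log2(p) = 0.489105
  p = 5/56 = 0.089286: log2(p) = -3.485427, -p*log2(p) = 0.311199
  p = 1/56 = 0.017857: log2(p) = -5.807355, -p*log2(p) = 0.103703
H = 0.522110 + 0.516387 + 0.271954 + 0.489105 + 0.311199 + 0.103703 = 2.214458

H = 2.2145 bits/symbol


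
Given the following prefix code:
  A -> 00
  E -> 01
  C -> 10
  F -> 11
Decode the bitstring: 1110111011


Decoding step by step:
Bits 11 -> F
Bits 10 -> C
Bits 11 -> F
Bits 10 -> C
Bits 11 -> F


Decoded message: FCFCF


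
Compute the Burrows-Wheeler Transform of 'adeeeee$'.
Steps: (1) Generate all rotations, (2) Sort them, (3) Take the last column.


Rotations (sorted):
  0: $adeeeee -> last char: e
  1: adeeeee$ -> last char: $
  2: deeeee$a -> last char: a
  3: e$adeeee -> last char: e
  4: ee$adeee -> last char: e
  5: eee$adee -> last char: e
  6: eeee$ade -> last char: e
  7: eeeee$ad -> last char: d


BWT = e$aeeeed


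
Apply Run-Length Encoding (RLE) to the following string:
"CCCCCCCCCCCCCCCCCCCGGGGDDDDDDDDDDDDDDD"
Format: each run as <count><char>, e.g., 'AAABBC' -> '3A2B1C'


Scanning runs left to right:
  i=0: run of 'C' x 19 -> '19C'
  i=19: run of 'G' x 4 -> '4G'
  i=23: run of 'D' x 15 -> '15D'

RLE = 19C4G15D


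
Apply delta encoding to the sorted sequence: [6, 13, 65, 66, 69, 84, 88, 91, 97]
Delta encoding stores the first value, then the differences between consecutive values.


First value: 6
Deltas:
  13 - 6 = 7
  65 - 13 = 52
  66 - 65 = 1
  69 - 66 = 3
  84 - 69 = 15
  88 - 84 = 4
  91 - 88 = 3
  97 - 91 = 6


Delta encoded: [6, 7, 52, 1, 3, 15, 4, 3, 6]


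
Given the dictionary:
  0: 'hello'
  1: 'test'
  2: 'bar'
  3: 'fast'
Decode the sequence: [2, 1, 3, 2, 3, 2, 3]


Look up each index in the dictionary:
  2 -> 'bar'
  1 -> 'test'
  3 -> 'fast'
  2 -> 'bar'
  3 -> 'fast'
  2 -> 'bar'
  3 -> 'fast'

Decoded: "bar test fast bar fast bar fast"


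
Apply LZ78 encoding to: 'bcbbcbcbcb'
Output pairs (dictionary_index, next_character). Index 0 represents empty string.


LZ78 encoding steps:
Dictionary: {0: ''}
Step 1: w='' (idx 0), next='b' -> output (0, 'b'), add 'b' as idx 1
Step 2: w='' (idx 0), next='c' -> output (0, 'c'), add 'c' as idx 2
Step 3: w='b' (idx 1), next='b' -> output (1, 'b'), add 'bb' as idx 3
Step 4: w='c' (idx 2), next='b' -> output (2, 'b'), add 'cb' as idx 4
Step 5: w='cb' (idx 4), next='c' -> output (4, 'c'), add 'cbc' as idx 5
Step 6: w='b' (idx 1), end of input -> output (1, '')


Encoded: [(0, 'b'), (0, 'c'), (1, 'b'), (2, 'b'), (4, 'c'), (1, '')]


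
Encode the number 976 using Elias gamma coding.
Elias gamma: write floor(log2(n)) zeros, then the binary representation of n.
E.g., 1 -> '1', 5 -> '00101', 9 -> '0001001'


num_bits = floor(log2(976)) + 1 = 10
leading_zeros = num_bits - 1 = 9
binary(976) = 1111010000

Elias gamma(976) = '000000000' + '1111010000' = 0000000001111010000 (19 bits)


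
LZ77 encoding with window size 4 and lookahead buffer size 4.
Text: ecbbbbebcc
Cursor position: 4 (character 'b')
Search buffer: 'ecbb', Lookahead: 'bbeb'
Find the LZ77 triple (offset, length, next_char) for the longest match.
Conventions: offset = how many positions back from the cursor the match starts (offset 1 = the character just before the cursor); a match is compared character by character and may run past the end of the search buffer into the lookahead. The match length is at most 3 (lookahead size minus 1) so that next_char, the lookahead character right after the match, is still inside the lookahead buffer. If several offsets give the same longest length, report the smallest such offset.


Try each offset into the search buffer:
  offset=1 (pos 3, char 'b'): match length 2
  offset=2 (pos 2, char 'b'): match length 2
  offset=3 (pos 1, char 'c'): match length 0
  offset=4 (pos 0, char 'e'): match length 0
Longest match has length 2, found at offsets 1, 2; take the smallest, offset 1.
next_char = character at position 4 + 2 = 6 -> 'e'

Best match: offset=1, length=2 (matching 'bb' starting at position 3)
LZ77 triple: (1, 2, 'e')


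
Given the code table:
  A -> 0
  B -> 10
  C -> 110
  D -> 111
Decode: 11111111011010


Decoding:
111 -> D
111 -> D
110 -> C
110 -> C
10 -> B


Result: DDCCB


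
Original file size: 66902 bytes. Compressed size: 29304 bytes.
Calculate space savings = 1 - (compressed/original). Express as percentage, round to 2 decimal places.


ratio = compressed/original = 29304/66902 = 0.438014
savings = 1 - ratio = 1 - 0.438014 = 0.561986
as a percentage: 0.561986 * 100 = 56.2%

Space savings = 1 - 29304/66902 = 56.2%


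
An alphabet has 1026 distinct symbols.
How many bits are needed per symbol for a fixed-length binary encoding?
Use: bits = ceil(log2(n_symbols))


log2(1026) = 10.0028
Bracket: 2^10 = 1024 < 1026 <= 2^11 = 2048
So ceil(log2(1026)) = 11

bits = ceil(log2(1026)) = ceil(10.0028) = 11 bits


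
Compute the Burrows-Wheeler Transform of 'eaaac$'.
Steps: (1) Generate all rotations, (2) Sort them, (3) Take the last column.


Rotations (sorted):
  0: $eaaac -> last char: c
  1: aaac$e -> last char: e
  2: aac$ea -> last char: a
  3: ac$eaa -> last char: a
  4: c$eaaa -> last char: a
  5: eaaac$ -> last char: $


BWT = ceaaa$


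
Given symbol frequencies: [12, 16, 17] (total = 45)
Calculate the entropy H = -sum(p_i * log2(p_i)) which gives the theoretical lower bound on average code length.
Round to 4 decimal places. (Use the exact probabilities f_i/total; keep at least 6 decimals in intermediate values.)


Per-symbol terms -p_i * log2(p_i) with p_i = f_i/45:
  p = 12/45 = 0.266667: log2(p) = -1.906891, -p*log2(p) = 0.508504
  p = 16/45 = 0.355556: log2(p) = -1.491853, -p*log2(p) = 0.530437
  p = 17/45 = 0.377778: log2(p) = -1.404390, -p*log2(p) = 0.530547
H = 0.508504 + 0.530437 + 0.530547 = 1.569488

H = 1.5695 bits/symbol


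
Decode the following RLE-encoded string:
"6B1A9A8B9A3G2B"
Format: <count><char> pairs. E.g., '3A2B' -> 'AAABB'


Expanding each <count><char> pair:
  6B -> 'BBBBBB'
  1A -> 'A'
  9A -> 'AAAAAAAAA'
  8B -> 'BBBBBBBB'
  9A -> 'AAAAAAAAA'
  3G -> 'GGG'
  2B -> 'BB'

Decoded = BBBBBBAAAAAAAAAABBBBBBBBAAAAAAAAAGGGBB


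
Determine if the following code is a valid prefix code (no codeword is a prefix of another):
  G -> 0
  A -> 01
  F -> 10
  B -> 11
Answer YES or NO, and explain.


Checking each pair (does one codeword prefix another?):
  G='0' vs A='01': prefix -- VIOLATION

NO -- this is NOT a valid prefix code. G (0) is a prefix of A (01).


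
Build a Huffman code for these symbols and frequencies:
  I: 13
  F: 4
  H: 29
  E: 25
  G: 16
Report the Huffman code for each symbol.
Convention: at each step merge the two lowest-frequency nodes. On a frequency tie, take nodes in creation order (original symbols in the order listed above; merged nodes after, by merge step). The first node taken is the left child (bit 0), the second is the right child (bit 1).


Huffman tree construction:
Step 1: Merge F(4) + I(13) = 17
Step 2: Merge G(16) + (F+I)(17) = 33
Step 3: Merge E(25) + H(29) = 54
Step 4: Merge (G+(F+I))(33) + (E+H)(54) = 87
Read each symbol's code off the tree from the root (left child = 0, right child = 1).

Codes:
  I: 011 (length 3)
  F: 010 (length 3)
  H: 11 (length 2)
  E: 10 (length 2)
  G: 00 (length 2)
Average code length: 191/87 = 2.1954 bits/symbol


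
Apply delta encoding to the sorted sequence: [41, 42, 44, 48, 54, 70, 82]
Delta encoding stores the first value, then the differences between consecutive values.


First value: 41
Deltas:
  42 - 41 = 1
  44 - 42 = 2
  48 - 44 = 4
  54 - 48 = 6
  70 - 54 = 16
  82 - 70 = 12


Delta encoded: [41, 1, 2, 4, 6, 16, 12]


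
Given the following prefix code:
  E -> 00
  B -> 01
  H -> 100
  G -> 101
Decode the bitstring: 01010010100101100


Decoding step by step:
Bits 01 -> B
Bits 01 -> B
Bits 00 -> E
Bits 101 -> G
Bits 00 -> E
Bits 101 -> G
Bits 100 -> H


Decoded message: BBEGEGH


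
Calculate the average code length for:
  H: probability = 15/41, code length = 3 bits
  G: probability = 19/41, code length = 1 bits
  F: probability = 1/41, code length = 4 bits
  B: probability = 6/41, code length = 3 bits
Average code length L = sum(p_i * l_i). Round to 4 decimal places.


Weighted contributions p_i * l_i:
  H: (15/41) * 3 = 45/41
  G: (19/41) * 1 = 19/41
  F: (1/41) * 4 = 4/41
  B: (6/41) * 3 = 18/41
Sum = (45 + 19 + 4 + 18)/41 = 86/41

L = 86/41 = 2.0976 bits/symbol


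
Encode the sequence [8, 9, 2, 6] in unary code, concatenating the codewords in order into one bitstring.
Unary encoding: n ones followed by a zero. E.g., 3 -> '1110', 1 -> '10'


Encode each number as n ones followed by a terminating 0:
  8 -> 111111110 (9 bits)
  9 -> 1111111110 (10 bits)
  2 -> 110 (3 bits)
  6 -> 1111110 (7 bits)
Total length = 9 + 10 + 3 + 7 = 29 bits.

Unary([8, 9, 2, 6]) = 11111111011111111101101111110 (29 bits)


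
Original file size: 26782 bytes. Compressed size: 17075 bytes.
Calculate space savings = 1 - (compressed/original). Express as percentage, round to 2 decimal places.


ratio = compressed/original = 17075/26782 = 0.637555
savings = 1 - ratio = 1 - 0.637555 = 0.362445
as a percentage: 0.362445 * 100 = 36.24%

Space savings = 1 - 17075/26782 = 36.24%


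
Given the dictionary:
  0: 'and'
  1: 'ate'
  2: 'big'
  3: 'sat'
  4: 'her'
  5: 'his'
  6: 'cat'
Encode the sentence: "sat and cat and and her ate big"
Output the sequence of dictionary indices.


Look up each word in the dictionary:
  'sat' -> 3
  'and' -> 0
  'cat' -> 6
  'and' -> 0
  'and' -> 0
  'her' -> 4
  'ate' -> 1
  'big' -> 2

Encoded: [3, 0, 6, 0, 0, 4, 1, 2]


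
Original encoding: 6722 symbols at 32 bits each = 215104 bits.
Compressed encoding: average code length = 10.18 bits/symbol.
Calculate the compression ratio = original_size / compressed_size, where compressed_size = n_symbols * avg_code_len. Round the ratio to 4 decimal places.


original_size = n_symbols * orig_bits = 6722 * 32 = 215104 bits
compressed_size = n_symbols * avg_code_len = 6722 * 10.18 = 68429.96 bits
ratio = original_size / compressed_size = 215104 / 68429.96 = 3.1434

Compression ratio = 3.1434


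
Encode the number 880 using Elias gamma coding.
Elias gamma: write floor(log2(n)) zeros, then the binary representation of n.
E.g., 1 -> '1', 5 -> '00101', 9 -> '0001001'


num_bits = floor(log2(880)) + 1 = 10
leading_zeros = num_bits - 1 = 9
binary(880) = 1101110000

Elias gamma(880) = '000000000' + '1101110000' = 0000000001101110000 (19 bits)


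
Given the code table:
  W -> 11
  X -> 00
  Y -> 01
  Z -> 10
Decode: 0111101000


Decoding:
01 -> Y
11 -> W
10 -> Z
10 -> Z
00 -> X


Result: YWZZX


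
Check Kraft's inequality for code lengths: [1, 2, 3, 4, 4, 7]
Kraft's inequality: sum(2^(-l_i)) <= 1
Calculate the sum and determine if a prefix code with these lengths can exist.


Sum = 2^(-1) + 2^(-2) + 2^(-3) + 2^(-4) + 2^(-4) + 2^(-7)
    = 0.5 + 0.25 + 0.125 + 0.0625 + 0.0625 + 0.0078125
    = 129/128 = 1.0078125
Since 1.0078125 > 1, Kraft's inequality is NOT satisfied.
A prefix code with these lengths CANNOT exist.

Kraft sum = 1.0078125. Not satisfied.


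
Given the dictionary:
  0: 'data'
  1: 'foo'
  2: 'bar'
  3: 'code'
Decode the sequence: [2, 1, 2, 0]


Look up each index in the dictionary:
  2 -> 'bar'
  1 -> 'foo'
  2 -> 'bar'
  0 -> 'data'

Decoded: "bar foo bar data"


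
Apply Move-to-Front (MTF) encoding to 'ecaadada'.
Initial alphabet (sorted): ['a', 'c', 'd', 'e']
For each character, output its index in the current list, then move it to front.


MTF encoding:
'e': index 3 in ['a', 'c', 'd', 'e'] -> ['e', 'a', 'c', 'd']
'c': index 2 in ['e', 'a', 'c', 'd'] -> ['c', 'e', 'a', 'd']
'a': index 2 in ['c', 'e', 'a', 'd'] -> ['a', 'c', 'e', 'd']
'a': index 0 in ['a', 'c', 'e', 'd'] -> ['a', 'c', 'e', 'd']
'd': index 3 in ['a', 'c', 'e', 'd'] -> ['d', 'a', 'c', 'e']
'a': index 1 in ['d', 'a', 'c', 'e'] -> ['a', 'd', 'c', 'e']
'd': index 1 in ['a', 'd', 'c', 'e'] -> ['d', 'a', 'c', 'e']
'a': index 1 in ['d', 'a', 'c', 'e'] -> ['a', 'd', 'c', 'e']


Output: [3, 2, 2, 0, 3, 1, 1, 1]


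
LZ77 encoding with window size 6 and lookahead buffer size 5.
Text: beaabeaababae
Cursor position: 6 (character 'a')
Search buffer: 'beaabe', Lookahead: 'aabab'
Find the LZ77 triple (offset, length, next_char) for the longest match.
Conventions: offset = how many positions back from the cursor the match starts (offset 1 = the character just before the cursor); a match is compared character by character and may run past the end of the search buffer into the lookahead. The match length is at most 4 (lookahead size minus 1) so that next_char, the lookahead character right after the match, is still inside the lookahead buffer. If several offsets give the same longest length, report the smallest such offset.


Try each offset into the search buffer:
  offset=1 (pos 5, char 'e'): match length 0
  offset=2 (pos 4, char 'b'): match length 0
  offset=3 (pos 3, char 'a'): match length 1
  offset=4 (pos 2, char 'a'): match length 3
  offset=5 (pos 1, char 'e'): match length 0
  offset=6 (pos 0, char 'b'): match length 0
Longest match has length 3 at offset 4.
next_char = character at position 6 + 3 = 9 -> 'a'

Best match: offset=4, length=3 (matching 'aab' starting at position 2)
LZ77 triple: (4, 3, 'a')


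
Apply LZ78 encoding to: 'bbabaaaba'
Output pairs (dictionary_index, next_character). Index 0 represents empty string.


LZ78 encoding steps:
Dictionary: {0: ''}
Step 1: w='' (idx 0), next='b' -> output (0, 'b'), add 'b' as idx 1
Step 2: w='b' (idx 1), next='a' -> output (1, 'a'), add 'ba' as idx 2
Step 3: w='ba' (idx 2), next='a' -> output (2, 'a'), add 'baa' as idx 3
Step 4: w='' (idx 0), next='a' -> output (0, 'a'), add 'a' as idx 4
Step 5: w='ba' (idx 2), end of input -> output (2, '')


Encoded: [(0, 'b'), (1, 'a'), (2, 'a'), (0, 'a'), (2, '')]


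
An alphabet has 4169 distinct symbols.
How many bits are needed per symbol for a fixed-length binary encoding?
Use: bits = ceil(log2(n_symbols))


log2(4169) = 12.0255
Bracket: 2^12 = 4096 < 4169 <= 2^13 = 8192
So ceil(log2(4169)) = 13

bits = ceil(log2(4169)) = ceil(12.0255) = 13 bits


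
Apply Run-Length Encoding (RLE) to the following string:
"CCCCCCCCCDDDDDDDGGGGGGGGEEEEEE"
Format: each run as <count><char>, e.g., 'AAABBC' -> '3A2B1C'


Scanning runs left to right:
  i=0: run of 'C' x 9 -> '9C'
  i=9: run of 'D' x 7 -> '7D'
  i=16: run of 'G' x 8 -> '8G'
  i=24: run of 'E' x 6 -> '6E'

RLE = 9C7D8G6E


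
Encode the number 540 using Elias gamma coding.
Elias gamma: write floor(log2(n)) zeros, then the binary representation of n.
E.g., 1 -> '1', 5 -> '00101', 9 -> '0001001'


num_bits = floor(log2(540)) + 1 = 10
leading_zeros = num_bits - 1 = 9
binary(540) = 1000011100

Elias gamma(540) = '000000000' + '1000011100' = 0000000001000011100 (19 bits)


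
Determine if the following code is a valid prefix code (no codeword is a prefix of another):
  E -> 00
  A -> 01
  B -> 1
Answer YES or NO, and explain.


Checking each pair (does one codeword prefix another?):
  E='00' vs A='01': no prefix
  E='00' vs B='1': no prefix
  A='01' vs E='00': no prefix
  A='01' vs B='1': no prefix
  B='1' vs E='00': no prefix
  B='1' vs A='01': no prefix
No violation found over all pairs.

YES -- this is a valid prefix code. No codeword is a prefix of any other codeword.


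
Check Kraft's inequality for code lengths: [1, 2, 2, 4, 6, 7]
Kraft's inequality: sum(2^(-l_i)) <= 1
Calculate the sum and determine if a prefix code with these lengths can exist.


Sum = 2^(-1) + 2^(-2) + 2^(-2) + 2^(-4) + 2^(-6) + 2^(-7)
    = 0.5 + 0.25 + 0.25 + 0.0625 + 0.015625 + 0.0078125
    = 139/128 = 1.0859375
Since 1.0859375 > 1, Kraft's inequality is NOT satisfied.
A prefix code with these lengths CANNOT exist.

Kraft sum = 1.0859375. Not satisfied.


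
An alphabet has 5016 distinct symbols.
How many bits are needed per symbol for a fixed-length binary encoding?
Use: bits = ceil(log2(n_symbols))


log2(5016) = 12.2923
Bracket: 2^12 = 4096 < 5016 <= 2^13 = 8192
So ceil(log2(5016)) = 13

bits = ceil(log2(5016)) = ceil(12.2923) = 13 bits


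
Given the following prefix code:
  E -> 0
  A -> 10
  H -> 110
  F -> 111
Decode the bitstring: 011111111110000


Decoding step by step:
Bits 0 -> E
Bits 111 -> F
Bits 111 -> F
Bits 111 -> F
Bits 10 -> A
Bits 0 -> E
Bits 0 -> E
Bits 0 -> E


Decoded message: EFFFAEEE


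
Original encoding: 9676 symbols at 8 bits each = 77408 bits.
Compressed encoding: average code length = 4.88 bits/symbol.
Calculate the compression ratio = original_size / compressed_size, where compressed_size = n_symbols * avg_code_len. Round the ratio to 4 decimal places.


original_size = n_symbols * orig_bits = 9676 * 8 = 77408 bits
compressed_size = n_symbols * avg_code_len = 9676 * 4.88 = 47218.88 bits
ratio = original_size / compressed_size = 77408 / 47218.88 = 1.6393

Compression ratio = 1.6393


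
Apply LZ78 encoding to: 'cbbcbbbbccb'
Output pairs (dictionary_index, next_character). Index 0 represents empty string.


LZ78 encoding steps:
Dictionary: {0: ''}
Step 1: w='' (idx 0), next='c' -> output (0, 'c'), add 'c' as idx 1
Step 2: w='' (idx 0), next='b' -> output (0, 'b'), add 'b' as idx 2
Step 3: w='b' (idx 2), next='c' -> output (2, 'c'), add 'bc' as idx 3
Step 4: w='b' (idx 2), next='b' -> output (2, 'b'), add 'bb' as idx 4
Step 5: w='bb' (idx 4), next='c' -> output (4, 'c'), add 'bbc' as idx 5
Step 6: w='c' (idx 1), next='b' -> output (1, 'b'), add 'cb' as idx 6


Encoded: [(0, 'c'), (0, 'b'), (2, 'c'), (2, 'b'), (4, 'c'), (1, 'b')]


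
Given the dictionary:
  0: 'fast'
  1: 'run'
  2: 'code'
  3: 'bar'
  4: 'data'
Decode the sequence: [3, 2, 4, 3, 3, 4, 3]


Look up each index in the dictionary:
  3 -> 'bar'
  2 -> 'code'
  4 -> 'data'
  3 -> 'bar'
  3 -> 'bar'
  4 -> 'data'
  3 -> 'bar'

Decoded: "bar code data bar bar data bar"


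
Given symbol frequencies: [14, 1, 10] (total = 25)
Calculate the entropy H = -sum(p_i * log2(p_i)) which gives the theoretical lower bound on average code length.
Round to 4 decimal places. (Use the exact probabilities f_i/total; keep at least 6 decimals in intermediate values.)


Per-symbol terms -p_i * log2(p_i) with p_i = f_i/25:
  p = 14/25 = 0.560000: log2(p) = -0.836501, -p*log2(p) = 0.468441
  p = 1/25 = 0.040000: log2(p) = -4.643856, -p*log2(p) = 0.185754
  p = 10/25 = 0.400000: log2(p) = -1.321928, -p*log2(p) = 0.528771
H = 0.468441 + 0.185754 + 0.528771 = 1.182966

H = 1.183 bits/symbol


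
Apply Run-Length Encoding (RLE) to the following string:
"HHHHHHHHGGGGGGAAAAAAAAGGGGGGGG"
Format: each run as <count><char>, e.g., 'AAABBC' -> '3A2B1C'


Scanning runs left to right:
  i=0: run of 'H' x 8 -> '8H'
  i=8: run of 'G' x 6 -> '6G'
  i=14: run of 'A' x 8 -> '8A'
  i=22: run of 'G' x 8 -> '8G'

RLE = 8H6G8A8G


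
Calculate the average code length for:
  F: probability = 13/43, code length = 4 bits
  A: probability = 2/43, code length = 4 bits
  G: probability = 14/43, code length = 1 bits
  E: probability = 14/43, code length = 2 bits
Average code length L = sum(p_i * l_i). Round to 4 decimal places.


Weighted contributions p_i * l_i:
  F: (13/43) * 4 = 52/43
  A: (2/43) * 4 = 8/43
  G: (14/43) * 1 = 14/43
  E: (14/43) * 2 = 28/43
Sum = (52 + 8 + 14 + 28)/43 = 102/43

L = 102/43 = 2.3721 bits/symbol


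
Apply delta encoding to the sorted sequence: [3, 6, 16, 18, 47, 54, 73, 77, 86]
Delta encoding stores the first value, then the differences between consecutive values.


First value: 3
Deltas:
  6 - 3 = 3
  16 - 6 = 10
  18 - 16 = 2
  47 - 18 = 29
  54 - 47 = 7
  73 - 54 = 19
  77 - 73 = 4
  86 - 77 = 9


Delta encoded: [3, 3, 10, 2, 29, 7, 19, 4, 9]


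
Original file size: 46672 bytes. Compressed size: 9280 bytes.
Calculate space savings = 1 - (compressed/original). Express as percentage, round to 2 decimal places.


ratio = compressed/original = 9280/46672 = 0.198834
savings = 1 - ratio = 1 - 0.198834 = 0.801166
as a percentage: 0.801166 * 100 = 80.12%

Space savings = 1 - 9280/46672 = 80.12%


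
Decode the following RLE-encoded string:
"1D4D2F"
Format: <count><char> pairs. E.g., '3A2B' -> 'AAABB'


Expanding each <count><char> pair:
  1D -> 'D'
  4D -> 'DDDD'
  2F -> 'FF'

Decoded = DDDDDFF


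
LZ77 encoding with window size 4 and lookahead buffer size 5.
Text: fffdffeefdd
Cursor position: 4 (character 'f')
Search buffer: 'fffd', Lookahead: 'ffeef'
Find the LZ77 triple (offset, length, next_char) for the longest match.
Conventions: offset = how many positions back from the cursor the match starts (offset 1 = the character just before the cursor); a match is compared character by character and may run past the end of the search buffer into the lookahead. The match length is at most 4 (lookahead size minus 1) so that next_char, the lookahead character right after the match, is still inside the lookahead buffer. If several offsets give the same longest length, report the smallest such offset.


Try each offset into the search buffer:
  offset=1 (pos 3, char 'd'): match length 0
  offset=2 (pos 2, char 'f'): match length 1
  offset=3 (pos 1, char 'f'): match length 2
  offset=4 (pos 0, char 'f'): match length 2
Longest match has length 2, found at offsets 3, 4; take the smallest, offset 3.
next_char = character at position 4 + 2 = 6 -> 'e'

Best match: offset=3, length=2 (matching 'ff' starting at position 1)
LZ77 triple: (3, 2, 'e')


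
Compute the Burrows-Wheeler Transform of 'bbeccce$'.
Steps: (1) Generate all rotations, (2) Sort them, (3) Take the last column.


Rotations (sorted):
  0: $bbeccce -> last char: e
  1: bbeccce$ -> last char: $
  2: beccce$b -> last char: b
  3: ccce$bbe -> last char: e
  4: cce$bbec -> last char: c
  5: ce$bbecc -> last char: c
  6: e$bbeccc -> last char: c
  7: eccce$bb -> last char: b


BWT = e$becccb


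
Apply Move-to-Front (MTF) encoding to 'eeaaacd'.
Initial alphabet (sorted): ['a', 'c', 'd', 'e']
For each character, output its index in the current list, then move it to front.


MTF encoding:
'e': index 3 in ['a', 'c', 'd', 'e'] -> ['e', 'a', 'c', 'd']
'e': index 0 in ['e', 'a', 'c', 'd'] -> ['e', 'a', 'c', 'd']
'a': index 1 in ['e', 'a', 'c', 'd'] -> ['a', 'e', 'c', 'd']
'a': index 0 in ['a', 'e', 'c', 'd'] -> ['a', 'e', 'c', 'd']
'a': index 0 in ['a', 'e', 'c', 'd'] -> ['a', 'e', 'c', 'd']
'c': index 2 in ['a', 'e', 'c', 'd'] -> ['c', 'a', 'e', 'd']
'd': index 3 in ['c', 'a', 'e', 'd'] -> ['d', 'c', 'a', 'e']


Output: [3, 0, 1, 0, 0, 2, 3]


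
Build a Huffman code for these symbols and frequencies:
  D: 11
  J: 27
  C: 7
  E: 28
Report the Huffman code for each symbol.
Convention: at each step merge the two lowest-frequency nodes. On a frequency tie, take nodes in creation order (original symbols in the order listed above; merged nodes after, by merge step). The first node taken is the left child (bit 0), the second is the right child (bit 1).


Huffman tree construction:
Step 1: Merge C(7) + D(11) = 18
Step 2: Merge (C+D)(18) + J(27) = 45
Step 3: Merge E(28) + ((C+D)+J)(45) = 73
Read each symbol's code off the tree from the root (left child = 0, right child = 1).

Codes:
  D: 101 (length 3)
  J: 11 (length 2)
  C: 100 (length 3)
  E: 0 (length 1)
Average code length: 136/73 = 1.8630 bits/symbol


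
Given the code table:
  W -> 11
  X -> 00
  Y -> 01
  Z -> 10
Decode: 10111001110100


Decoding:
10 -> Z
11 -> W
10 -> Z
01 -> Y
11 -> W
01 -> Y
00 -> X


Result: ZWZYWYX


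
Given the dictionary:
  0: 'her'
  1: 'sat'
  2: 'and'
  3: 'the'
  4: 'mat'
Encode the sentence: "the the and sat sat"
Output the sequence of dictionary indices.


Look up each word in the dictionary:
  'the' -> 3
  'the' -> 3
  'and' -> 2
  'sat' -> 1
  'sat' -> 1

Encoded: [3, 3, 2, 1, 1]


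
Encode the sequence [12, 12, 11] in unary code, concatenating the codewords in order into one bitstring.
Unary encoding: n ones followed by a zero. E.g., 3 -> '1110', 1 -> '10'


Encode each number as n ones followed by a terminating 0:
  12 -> 1111111111110 (13 bits)
  12 -> 1111111111110 (13 bits)
  11 -> 111111111110 (12 bits)
Total length = 13 + 13 + 12 = 38 bits.

Unary([12, 12, 11]) = 11111111111101111111111110111111111110 (38 bits)


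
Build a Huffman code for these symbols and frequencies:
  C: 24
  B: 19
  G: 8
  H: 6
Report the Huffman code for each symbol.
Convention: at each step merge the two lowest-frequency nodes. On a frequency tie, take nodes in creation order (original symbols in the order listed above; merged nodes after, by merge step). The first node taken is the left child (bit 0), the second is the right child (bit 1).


Huffman tree construction:
Step 1: Merge H(6) + G(8) = 14
Step 2: Merge (H+G)(14) + B(19) = 33
Step 3: Merge C(24) + ((H+G)+B)(33) = 57
Read each symbol's code off the tree from the root (left child = 0, right child = 1).

Codes:
  C: 0 (length 1)
  B: 11 (length 2)
  G: 101 (length 3)
  H: 100 (length 3)
Average code length: 104/57 = 1.8246 bits/symbol


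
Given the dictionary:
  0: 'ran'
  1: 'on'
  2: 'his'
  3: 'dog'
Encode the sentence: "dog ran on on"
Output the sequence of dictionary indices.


Look up each word in the dictionary:
  'dog' -> 3
  'ran' -> 0
  'on' -> 1
  'on' -> 1

Encoded: [3, 0, 1, 1]


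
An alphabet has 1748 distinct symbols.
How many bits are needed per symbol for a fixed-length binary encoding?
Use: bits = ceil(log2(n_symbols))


log2(1748) = 10.7715
Bracket: 2^10 = 1024 < 1748 <= 2^11 = 2048
So ceil(log2(1748)) = 11

bits = ceil(log2(1748)) = ceil(10.7715) = 11 bits
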